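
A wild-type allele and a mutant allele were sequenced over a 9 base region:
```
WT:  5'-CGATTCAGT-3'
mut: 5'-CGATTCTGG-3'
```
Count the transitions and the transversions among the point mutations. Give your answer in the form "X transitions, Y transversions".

0 transitions, 2 transversions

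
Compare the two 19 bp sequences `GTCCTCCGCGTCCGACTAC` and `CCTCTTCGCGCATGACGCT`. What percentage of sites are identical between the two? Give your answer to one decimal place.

47.4%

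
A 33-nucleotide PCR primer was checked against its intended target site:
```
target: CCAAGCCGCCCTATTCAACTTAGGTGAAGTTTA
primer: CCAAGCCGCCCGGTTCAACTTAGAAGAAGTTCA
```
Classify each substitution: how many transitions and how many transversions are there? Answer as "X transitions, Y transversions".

Transitions (purine↔purine or pyrimidine↔pyrimidine): 13 A→G, 24 G→A, 32 T→C.
Transversions (purine↔pyrimidine): 12 T→G, 25 T→A.

3 transitions, 2 transversions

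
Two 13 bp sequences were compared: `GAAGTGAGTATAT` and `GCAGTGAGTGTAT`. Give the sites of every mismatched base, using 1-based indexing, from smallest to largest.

2, 10

Scanning 1-based: 2: A/C; 10: A/G.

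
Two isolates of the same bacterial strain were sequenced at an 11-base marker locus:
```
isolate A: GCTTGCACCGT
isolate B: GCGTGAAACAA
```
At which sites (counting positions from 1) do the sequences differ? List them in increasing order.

3, 6, 8, 10, 11

Scanning 1-based: 3: T/G; 6: C/A; 8: C/A; 10: G/A; 11: T/A.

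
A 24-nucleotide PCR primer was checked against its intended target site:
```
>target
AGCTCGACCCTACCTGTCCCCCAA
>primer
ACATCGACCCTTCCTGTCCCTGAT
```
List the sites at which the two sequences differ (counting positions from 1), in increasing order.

Scanning 1-based: 2: G/C; 3: C/A; 12: A/T; 21: C/T; 22: C/G; 24: A/T.

2, 3, 12, 21, 22, 24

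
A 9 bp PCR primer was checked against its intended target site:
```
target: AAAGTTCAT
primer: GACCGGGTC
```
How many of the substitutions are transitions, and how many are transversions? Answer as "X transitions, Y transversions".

Transitions (purine↔purine or pyrimidine↔pyrimidine): 1 A→G, 9 T→C.
Transversions (purine↔pyrimidine): 3 A→C, 4 G→C, 5 T→G, 6 T→G, 7 C→G, 8 A→T.

2 transitions, 6 transversions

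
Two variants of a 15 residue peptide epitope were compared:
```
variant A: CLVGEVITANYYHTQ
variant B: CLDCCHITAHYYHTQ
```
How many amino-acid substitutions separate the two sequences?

Mismatches (1-based): position 3: V→D; position 4: G→C; position 5: E→C; position 6: V→H; position 10: N→H.

5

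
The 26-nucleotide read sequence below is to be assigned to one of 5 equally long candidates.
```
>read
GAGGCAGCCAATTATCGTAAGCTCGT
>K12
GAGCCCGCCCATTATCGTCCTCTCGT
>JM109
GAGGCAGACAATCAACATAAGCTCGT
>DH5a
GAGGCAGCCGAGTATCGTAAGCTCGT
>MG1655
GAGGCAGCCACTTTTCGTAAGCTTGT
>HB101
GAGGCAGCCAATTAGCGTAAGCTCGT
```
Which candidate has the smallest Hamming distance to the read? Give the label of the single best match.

K12 differs at 6 bases; JM109 differs at 4 bases; DH5a differs at 2 bases; MG1655 differs at 3 bases; HB101 differs at 1 base. The closest is HB101.

HB101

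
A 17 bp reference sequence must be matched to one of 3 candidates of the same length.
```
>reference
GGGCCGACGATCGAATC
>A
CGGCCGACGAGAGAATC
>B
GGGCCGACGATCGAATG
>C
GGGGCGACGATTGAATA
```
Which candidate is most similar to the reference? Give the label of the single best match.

B

A differs at 3 sites; B differs at 1 site; C differs at 3 sites. The closest is B.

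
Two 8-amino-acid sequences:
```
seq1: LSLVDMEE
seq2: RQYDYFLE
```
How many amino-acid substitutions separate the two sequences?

The sequences differ at positions 1, 2, 3, 4, 5, 6, 7 (1-based) — 7 in total.

7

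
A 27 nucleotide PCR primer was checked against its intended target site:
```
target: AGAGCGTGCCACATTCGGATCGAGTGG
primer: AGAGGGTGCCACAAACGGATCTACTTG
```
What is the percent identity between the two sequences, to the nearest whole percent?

78%

6 positions differ (5, 14, 15, 22, 24, 26), so 21 of 27 match: 21/27 = 77.78%.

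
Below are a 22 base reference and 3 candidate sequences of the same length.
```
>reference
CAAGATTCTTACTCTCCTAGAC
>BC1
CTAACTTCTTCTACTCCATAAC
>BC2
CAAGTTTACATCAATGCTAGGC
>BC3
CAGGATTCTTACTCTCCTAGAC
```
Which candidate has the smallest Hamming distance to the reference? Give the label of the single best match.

BC3

BC1 differs at 9 sites; BC2 differs at 9 sites; BC3 differs at 1 site. The closest is BC3.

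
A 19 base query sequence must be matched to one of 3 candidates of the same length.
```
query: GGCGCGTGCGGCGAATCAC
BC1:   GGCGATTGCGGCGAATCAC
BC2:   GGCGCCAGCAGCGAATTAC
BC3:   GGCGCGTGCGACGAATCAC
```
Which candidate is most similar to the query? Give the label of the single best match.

Hamming distances to query — BC1: 2; BC2: 4; BC3: 1.
Smallest is BC3 with 1 mismatch.

BC3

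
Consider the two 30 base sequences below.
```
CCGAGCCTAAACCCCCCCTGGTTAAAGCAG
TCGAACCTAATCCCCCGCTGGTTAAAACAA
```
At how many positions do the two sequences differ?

The sequences differ at positions 1, 5, 11, 17, 27, 30 (1-based) — 6 in total.

6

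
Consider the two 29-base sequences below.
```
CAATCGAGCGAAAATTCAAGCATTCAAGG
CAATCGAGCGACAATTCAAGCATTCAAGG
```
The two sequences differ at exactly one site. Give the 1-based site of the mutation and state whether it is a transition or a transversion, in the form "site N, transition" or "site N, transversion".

Site 12 changes A→C. A is a purine and C is a pyrimidine, so this is a transversion.

site 12, transversion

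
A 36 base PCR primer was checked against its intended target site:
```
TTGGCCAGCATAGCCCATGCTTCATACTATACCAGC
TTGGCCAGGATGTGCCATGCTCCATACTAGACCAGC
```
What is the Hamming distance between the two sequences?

6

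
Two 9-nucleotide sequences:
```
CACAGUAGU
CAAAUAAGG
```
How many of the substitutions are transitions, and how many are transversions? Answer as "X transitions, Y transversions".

Mismatches (1-based):
position 3: C→A (pyrimidine→purine, transversion)
position 5: G→U (purine→pyrimidine, transversion)
position 6: U→A (pyrimidine→purine, transversion)
position 9: U→G (pyrimidine→purine, transversion)

0 transitions, 4 transversions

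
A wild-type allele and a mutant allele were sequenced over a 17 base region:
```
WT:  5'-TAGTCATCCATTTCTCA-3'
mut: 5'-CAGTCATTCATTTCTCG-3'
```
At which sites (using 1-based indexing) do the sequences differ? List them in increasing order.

Differences at site 1 (T→C), site 8 (C→T), site 17 (A→G).

1, 8, 17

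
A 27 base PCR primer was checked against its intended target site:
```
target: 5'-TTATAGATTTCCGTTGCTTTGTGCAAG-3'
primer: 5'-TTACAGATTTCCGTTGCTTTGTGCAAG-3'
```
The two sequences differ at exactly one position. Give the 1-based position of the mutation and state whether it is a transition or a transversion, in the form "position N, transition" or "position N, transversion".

position 4, transition

The sequences differ only at position 4: T→C (pyrimidine→pyrimidine), a transition.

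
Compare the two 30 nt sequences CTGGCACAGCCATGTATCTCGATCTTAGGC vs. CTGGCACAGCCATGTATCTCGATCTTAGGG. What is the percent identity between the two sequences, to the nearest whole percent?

Mismatch at position 30 (1-based): 1 of 30.
Identical positions: 29/30 = 96.67% → 97%.

97%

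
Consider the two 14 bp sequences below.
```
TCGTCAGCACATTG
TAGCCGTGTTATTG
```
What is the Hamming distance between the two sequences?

Comparing position by position, 7 positions differ: 2 (C/A), 4 (T/C), 6 (A/G), 7 (G/T), 8 (C/G), 9 (A/T), 10 (C/T).

7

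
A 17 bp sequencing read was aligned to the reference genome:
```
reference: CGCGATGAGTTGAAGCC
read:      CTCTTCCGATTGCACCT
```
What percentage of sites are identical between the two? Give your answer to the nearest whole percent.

Mismatches at positions 2, 4, 5, 6, 7, 8, 9, 13, 15, 17 (1-based): 10 of 17.
Identical positions: 7/17 = 41.18% → 41%.

41%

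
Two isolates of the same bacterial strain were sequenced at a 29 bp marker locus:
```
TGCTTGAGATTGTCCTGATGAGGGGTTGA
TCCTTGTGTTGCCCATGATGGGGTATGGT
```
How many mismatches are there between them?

Comparing position by position, 12 positions differ: 2 (G/C), 7 (A/T), 9 (A/T), 11 (T/G), 12 (G/C), 13 (T/C), 15 (C/A), 21 (A/G), 24 (G/T), 25 (G/A), 27 (T/G), 29 (A/T).

12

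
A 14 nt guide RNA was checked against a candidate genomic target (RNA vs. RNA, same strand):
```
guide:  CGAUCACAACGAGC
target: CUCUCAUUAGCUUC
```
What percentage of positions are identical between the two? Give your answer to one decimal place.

Mismatches at positions 2, 3, 7, 8, 10, 11, 12, 13 (1-based): 8 of 14.
Identical positions: 6/14 = 42.86% → 42.9%.

42.9%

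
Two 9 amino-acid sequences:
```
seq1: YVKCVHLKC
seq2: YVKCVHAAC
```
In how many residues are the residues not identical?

Mismatches (1-based): residue 7: L→A; residue 8: K→A.

2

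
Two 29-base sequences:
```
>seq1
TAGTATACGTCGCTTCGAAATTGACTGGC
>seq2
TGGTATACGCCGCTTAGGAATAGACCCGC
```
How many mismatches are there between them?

7

The sequences differ at sites 2, 10, 16, 18, 22, 26, 27 (1-based) — 7 in total.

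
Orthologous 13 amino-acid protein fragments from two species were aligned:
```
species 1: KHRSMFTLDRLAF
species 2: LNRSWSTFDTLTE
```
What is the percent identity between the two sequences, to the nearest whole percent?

Mismatches at positions 1, 2, 5, 6, 8, 10, 12, 13 (1-based): 8 of 13.
Identical positions: 5/13 = 38.46% → 38%.

38%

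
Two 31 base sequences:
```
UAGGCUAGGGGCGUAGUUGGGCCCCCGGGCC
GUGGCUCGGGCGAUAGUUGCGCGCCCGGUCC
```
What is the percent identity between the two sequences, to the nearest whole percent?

9 positions differ (1, 2, 7, 11, 12, 13, 20, 23, 29), so 22 of 31 match: 22/31 = 70.97%.

71%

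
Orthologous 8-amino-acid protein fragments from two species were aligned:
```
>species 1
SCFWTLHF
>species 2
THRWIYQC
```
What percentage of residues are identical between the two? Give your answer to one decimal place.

12.5%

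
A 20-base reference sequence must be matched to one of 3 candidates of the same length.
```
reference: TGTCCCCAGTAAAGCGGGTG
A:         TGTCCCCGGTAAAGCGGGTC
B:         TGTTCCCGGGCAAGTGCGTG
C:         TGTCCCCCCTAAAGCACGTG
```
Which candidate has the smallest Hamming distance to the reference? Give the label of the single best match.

A differs at 2 positions; B differs at 6 positions; C differs at 4 positions. The closest is A.

A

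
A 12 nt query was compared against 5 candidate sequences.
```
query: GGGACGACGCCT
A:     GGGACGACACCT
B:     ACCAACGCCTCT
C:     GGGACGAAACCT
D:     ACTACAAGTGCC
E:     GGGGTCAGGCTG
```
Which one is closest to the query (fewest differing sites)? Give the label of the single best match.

A

Hamming distances to query — A: 1; B: 8; C: 2; D: 8; E: 6.
Smallest is A with 1 mismatch.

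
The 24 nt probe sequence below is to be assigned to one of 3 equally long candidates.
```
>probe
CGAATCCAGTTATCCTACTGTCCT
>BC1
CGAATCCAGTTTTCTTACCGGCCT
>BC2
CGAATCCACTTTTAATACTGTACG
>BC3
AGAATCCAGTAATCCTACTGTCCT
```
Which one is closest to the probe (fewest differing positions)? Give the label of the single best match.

BC3

BC1 differs at 4 positions; BC2 differs at 6 positions; BC3 differs at 2 positions. The closest is BC3.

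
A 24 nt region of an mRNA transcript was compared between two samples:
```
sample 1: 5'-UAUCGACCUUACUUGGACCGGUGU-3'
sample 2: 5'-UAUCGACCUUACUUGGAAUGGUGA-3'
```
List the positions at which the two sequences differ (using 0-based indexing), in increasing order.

17, 18, 23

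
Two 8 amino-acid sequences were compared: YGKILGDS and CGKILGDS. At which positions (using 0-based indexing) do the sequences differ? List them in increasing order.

Differences at position 0 (Y→C).

0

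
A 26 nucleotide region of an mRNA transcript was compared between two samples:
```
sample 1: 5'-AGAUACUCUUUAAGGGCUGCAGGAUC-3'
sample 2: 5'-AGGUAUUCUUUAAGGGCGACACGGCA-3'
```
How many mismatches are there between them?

8

The sequences differ at sites 3, 6, 18, 19, 22, 24, 25, 26 (1-based) — 8 in total.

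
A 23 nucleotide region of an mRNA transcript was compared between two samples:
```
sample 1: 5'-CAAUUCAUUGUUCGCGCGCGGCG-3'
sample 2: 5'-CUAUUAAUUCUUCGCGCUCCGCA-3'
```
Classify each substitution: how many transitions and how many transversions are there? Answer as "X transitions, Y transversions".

Mismatches (1-based):
site 2: A→U (purine→pyrimidine, transversion)
site 6: C→A (pyrimidine→purine, transversion)
site 10: G→C (purine→pyrimidine, transversion)
site 18: G→U (purine→pyrimidine, transversion)
site 20: G→C (purine→pyrimidine, transversion)
site 23: G→A (purine→purine, transition)

1 transition, 5 transversions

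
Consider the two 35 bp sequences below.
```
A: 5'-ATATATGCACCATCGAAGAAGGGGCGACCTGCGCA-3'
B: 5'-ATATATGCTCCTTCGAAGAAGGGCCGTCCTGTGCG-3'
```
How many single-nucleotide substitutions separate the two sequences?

6

Comparing position by position, 6 positions differ: 9 (A/T), 12 (A/T), 24 (G/C), 27 (A/T), 32 (C/T), 35 (A/G).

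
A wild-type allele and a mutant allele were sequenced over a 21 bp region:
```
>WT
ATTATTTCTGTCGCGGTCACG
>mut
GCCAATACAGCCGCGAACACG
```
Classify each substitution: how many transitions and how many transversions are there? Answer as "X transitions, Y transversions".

Transitions (purine↔purine or pyrimidine↔pyrimidine): 1 A→G, 2 T→C, 3 T→C, 11 T→C, 16 G→A.
Transversions (purine↔pyrimidine): 5 T→A, 7 T→A, 9 T→A, 17 T→A.

5 transitions, 4 transversions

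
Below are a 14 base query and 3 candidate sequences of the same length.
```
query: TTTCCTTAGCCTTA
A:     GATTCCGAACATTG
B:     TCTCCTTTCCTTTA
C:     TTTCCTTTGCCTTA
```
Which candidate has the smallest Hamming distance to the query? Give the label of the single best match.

C

A differs at 8 bases; B differs at 4 bases; C differs at 1 base. The closest is C.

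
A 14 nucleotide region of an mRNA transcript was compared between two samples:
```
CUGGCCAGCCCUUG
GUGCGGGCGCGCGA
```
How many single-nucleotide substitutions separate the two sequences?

Comparing position by position, 11 positions differ: 1 (C/G), 4 (G/C), 5 (C/G), 6 (C/G), 7 (A/G), 8 (G/C), 9 (C/G), 11 (C/G), 12 (U/C), 13 (U/G), 14 (G/A).

11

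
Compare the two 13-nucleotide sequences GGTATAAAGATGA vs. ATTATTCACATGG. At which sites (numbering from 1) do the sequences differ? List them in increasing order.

Differences at site 1 (G→A), site 2 (G→T), site 6 (A→T), site 7 (A→C), site 9 (G→C), site 13 (A→G).

1, 2, 6, 7, 9, 13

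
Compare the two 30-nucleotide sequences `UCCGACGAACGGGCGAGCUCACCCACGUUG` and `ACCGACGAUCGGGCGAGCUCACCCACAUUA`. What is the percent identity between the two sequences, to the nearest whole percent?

4 positions differ (1, 9, 27, 30), so 26 of 30 match: 26/30 = 86.67%.

87%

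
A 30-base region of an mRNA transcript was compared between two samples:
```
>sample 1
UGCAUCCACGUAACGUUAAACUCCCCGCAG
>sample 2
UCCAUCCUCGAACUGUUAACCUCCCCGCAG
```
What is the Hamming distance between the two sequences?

Mismatches (1-based): position 2: G→C; position 8: A→U; position 11: U→A; position 13: A→C; position 14: C→U; position 20: A→C.

6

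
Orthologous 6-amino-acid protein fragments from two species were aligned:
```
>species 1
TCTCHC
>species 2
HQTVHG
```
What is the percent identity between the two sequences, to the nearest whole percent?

Mismatches at positions 1, 2, 4, 6 (1-based): 4 of 6.
Identical positions: 2/6 = 33.33% → 33%.

33%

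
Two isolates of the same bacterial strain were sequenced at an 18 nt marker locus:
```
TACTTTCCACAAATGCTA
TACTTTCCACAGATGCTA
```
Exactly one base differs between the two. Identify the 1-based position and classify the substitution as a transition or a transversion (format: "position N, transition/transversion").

position 12, transition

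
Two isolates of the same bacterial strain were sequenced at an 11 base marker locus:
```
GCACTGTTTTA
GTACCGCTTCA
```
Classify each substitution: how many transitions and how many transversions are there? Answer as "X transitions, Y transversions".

4 transitions, 0 transversions

Transitions (purine↔purine or pyrimidine↔pyrimidine): 2 C→T, 5 T→C, 7 T→C, 10 T→C.
Transversions (purine↔pyrimidine): none.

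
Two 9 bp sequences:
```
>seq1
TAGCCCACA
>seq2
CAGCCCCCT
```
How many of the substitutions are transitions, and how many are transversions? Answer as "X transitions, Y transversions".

1 transition, 2 transversions

Mismatches (1-based):
site 1: T→C (pyrimidine→pyrimidine, transition)
site 7: A→C (purine→pyrimidine, transversion)
site 9: A→T (purine→pyrimidine, transversion)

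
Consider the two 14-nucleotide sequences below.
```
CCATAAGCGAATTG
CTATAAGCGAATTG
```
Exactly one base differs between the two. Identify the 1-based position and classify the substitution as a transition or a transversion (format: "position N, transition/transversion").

position 2, transition

Position 2 changes C→T. C is a pyrimidine and T is a pyrimidine, so this is a transition.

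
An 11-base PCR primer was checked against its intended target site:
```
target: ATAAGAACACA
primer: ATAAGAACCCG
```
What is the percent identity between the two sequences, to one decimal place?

2 positions differ (9, 11), so 9 of 11 match: 9/11 = 81.82%.

81.8%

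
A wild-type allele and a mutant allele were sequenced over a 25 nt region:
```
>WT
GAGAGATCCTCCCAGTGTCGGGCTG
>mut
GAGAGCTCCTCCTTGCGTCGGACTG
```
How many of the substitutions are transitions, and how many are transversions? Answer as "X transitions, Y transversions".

Transitions (purine↔purine or pyrimidine↔pyrimidine): 13 C→T, 16 T→C, 22 G→A.
Transversions (purine↔pyrimidine): 6 A→C, 14 A→T.

3 transitions, 2 transversions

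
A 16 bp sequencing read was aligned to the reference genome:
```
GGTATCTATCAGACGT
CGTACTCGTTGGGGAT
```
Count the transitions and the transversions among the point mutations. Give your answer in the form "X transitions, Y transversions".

8 transitions, 2 transversions

Mismatches (1-based):
position 1: G→C (purine→pyrimidine, transversion)
position 5: T→C (pyrimidine→pyrimidine, transition)
position 6: C→T (pyrimidine→pyrimidine, transition)
position 7: T→C (pyrimidine→pyrimidine, transition)
position 8: A→G (purine→purine, transition)
position 10: C→T (pyrimidine→pyrimidine, transition)
position 11: A→G (purine→purine, transition)
position 13: A→G (purine→purine, transition)
position 14: C→G (pyrimidine→purine, transversion)
position 15: G→A (purine→purine, transition)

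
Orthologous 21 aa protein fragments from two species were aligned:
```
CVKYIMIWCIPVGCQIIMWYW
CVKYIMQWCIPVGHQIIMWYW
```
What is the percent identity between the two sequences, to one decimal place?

90.5%

Mismatches at positions 7, 14 (1-based): 2 of 21.
Identical positions: 19/21 = 90.48% → 90.5%.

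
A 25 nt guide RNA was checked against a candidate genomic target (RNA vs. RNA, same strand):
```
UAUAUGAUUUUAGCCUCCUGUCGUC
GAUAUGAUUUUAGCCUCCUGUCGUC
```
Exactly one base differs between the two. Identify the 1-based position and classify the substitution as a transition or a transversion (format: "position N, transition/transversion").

position 1, transversion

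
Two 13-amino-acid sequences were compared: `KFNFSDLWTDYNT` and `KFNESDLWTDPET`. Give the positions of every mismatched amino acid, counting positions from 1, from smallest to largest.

Scanning 1-based: 4: F/E; 11: Y/P; 12: N/E.

4, 11, 12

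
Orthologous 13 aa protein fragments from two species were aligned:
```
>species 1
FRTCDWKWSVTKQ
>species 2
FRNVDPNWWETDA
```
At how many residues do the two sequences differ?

Comparing position by position, 8 residues differ: 3 (T/N), 4 (C/V), 6 (W/P), 7 (K/N), 9 (S/W), 10 (V/E), 12 (K/D), 13 (Q/A).

8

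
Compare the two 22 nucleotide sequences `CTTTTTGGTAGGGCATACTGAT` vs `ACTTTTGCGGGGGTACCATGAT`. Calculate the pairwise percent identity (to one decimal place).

59.1%

9 positions differ (1, 2, 8, 9, 10, 14, 16, 17, 18), so 13 of 22 match: 13/22 = 59.09%.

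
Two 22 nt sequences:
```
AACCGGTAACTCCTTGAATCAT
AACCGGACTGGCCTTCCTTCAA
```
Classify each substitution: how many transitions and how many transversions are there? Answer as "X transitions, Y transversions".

0 transitions, 9 transversions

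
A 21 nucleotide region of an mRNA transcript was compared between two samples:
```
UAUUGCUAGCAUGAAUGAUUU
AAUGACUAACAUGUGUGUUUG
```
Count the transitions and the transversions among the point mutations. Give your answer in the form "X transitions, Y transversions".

3 transitions, 5 transversions

Mismatches (1-based):
base 1: U→A (pyrimidine→purine, transversion)
base 4: U→G (pyrimidine→purine, transversion)
base 5: G→A (purine→purine, transition)
base 9: G→A (purine→purine, transition)
base 14: A→U (purine→pyrimidine, transversion)
base 15: A→G (purine→purine, transition)
base 18: A→U (purine→pyrimidine, transversion)
base 21: U→G (pyrimidine→purine, transversion)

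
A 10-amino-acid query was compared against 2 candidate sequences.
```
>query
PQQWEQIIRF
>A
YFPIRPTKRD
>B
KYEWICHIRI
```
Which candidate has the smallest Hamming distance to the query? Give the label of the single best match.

B

Hamming distances to query — A: 9; B: 7.
Smallest is B with 7 mismatches.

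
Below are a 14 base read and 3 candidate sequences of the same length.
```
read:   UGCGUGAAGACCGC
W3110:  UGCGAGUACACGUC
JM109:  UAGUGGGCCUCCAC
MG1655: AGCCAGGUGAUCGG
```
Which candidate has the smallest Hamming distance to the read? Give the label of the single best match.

W3110 differs at 5 bases; JM109 differs at 9 bases; MG1655 differs at 7 bases. The closest is W3110.

W3110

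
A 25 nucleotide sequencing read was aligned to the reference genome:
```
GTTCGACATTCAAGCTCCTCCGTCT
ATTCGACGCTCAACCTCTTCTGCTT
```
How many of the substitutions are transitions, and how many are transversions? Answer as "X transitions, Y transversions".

7 transitions, 1 transversion

Mismatches (1-based):
base 1: G→A (purine→purine, transition)
base 8: A→G (purine→purine, transition)
base 9: T→C (pyrimidine→pyrimidine, transition)
base 14: G→C (purine→pyrimidine, transversion)
base 18: C→T (pyrimidine→pyrimidine, transition)
base 21: C→T (pyrimidine→pyrimidine, transition)
base 23: T→C (pyrimidine→pyrimidine, transition)
base 24: C→T (pyrimidine→pyrimidine, transition)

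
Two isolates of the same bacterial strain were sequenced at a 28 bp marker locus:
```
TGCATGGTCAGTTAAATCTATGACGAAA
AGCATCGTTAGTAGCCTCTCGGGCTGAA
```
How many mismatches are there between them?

12

Comparing position by position, 12 positions differ: 1 (T/A), 6 (G/C), 9 (C/T), 13 (T/A), 14 (A/G), 15 (A/C), 16 (A/C), 20 (A/C), 21 (T/G), 23 (A/G), 25 (G/T), 26 (A/G).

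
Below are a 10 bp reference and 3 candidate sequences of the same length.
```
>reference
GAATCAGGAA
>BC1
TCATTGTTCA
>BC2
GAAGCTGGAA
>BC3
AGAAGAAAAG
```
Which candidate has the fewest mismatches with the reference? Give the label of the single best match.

BC1 differs at 7 positions; BC2 differs at 2 positions; BC3 differs at 7 positions. The closest is BC2.

BC2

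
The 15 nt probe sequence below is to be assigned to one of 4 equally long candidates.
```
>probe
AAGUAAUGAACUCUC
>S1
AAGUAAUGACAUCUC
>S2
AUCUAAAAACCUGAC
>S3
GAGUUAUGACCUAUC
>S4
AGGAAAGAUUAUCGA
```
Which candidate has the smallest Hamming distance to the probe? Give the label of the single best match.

S1

S1 differs at 2 bases; S2 differs at 7 bases; S3 differs at 4 bases; S4 differs at 9 bases. The closest is S1.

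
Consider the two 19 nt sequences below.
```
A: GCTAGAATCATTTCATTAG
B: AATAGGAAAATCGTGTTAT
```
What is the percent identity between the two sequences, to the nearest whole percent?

Mismatches at positions 1, 2, 6, 8, 9, 12, 13, 14, 15, 19 (1-based): 10 of 19.
Identical positions: 9/19 = 47.37% → 47%.

47%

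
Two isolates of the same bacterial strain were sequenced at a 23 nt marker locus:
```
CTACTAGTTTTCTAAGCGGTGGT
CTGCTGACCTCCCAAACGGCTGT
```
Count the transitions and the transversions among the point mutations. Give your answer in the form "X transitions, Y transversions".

9 transitions, 1 transversion

Transitions (purine↔purine or pyrimidine↔pyrimidine): 3 A→G, 6 A→G, 7 G→A, 8 T→C, 9 T→C, 11 T→C, 13 T→C, 16 G→A, 20 T→C.
Transversions (purine↔pyrimidine): 21 G→T.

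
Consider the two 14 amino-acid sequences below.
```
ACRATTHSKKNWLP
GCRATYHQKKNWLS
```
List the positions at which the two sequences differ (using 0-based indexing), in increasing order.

0, 5, 7, 13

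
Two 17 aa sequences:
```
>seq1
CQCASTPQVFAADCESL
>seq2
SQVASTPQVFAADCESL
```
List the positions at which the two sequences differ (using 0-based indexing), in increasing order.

Differences at position 0 (C→S), position 2 (C→V).

0, 2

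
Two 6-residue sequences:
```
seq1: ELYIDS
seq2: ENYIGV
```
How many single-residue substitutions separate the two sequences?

3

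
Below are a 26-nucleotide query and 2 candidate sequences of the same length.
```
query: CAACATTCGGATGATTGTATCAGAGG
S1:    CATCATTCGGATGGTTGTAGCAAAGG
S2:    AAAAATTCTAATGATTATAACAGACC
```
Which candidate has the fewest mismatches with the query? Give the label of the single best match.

S1

Hamming distances to query — S1: 4; S2: 8.
Smallest is S1 with 4 mismatches.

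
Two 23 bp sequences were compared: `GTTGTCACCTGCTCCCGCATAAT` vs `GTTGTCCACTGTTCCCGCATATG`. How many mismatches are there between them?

Mismatches (1-based): site 7: A→C; site 8: C→A; site 12: C→T; site 22: A→T; site 23: T→G.

5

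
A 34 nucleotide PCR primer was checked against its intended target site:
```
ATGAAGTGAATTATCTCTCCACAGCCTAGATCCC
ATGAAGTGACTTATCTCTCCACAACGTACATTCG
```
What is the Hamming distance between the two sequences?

6

The sequences differ at sites 10, 24, 26, 29, 32, 34 (1-based) — 6 in total.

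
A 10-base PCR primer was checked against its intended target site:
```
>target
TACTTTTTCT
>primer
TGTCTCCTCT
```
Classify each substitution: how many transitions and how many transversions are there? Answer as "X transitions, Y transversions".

Transitions (purine↔purine or pyrimidine↔pyrimidine): 2 A→G, 3 C→T, 4 T→C, 6 T→C, 7 T→C.
Transversions (purine↔pyrimidine): none.

5 transitions, 0 transversions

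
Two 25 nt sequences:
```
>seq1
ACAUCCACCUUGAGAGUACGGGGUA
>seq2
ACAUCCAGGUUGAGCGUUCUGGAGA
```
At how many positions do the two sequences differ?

7

The sequences differ at positions 8, 9, 15, 18, 20, 23, 24 (1-based) — 7 in total.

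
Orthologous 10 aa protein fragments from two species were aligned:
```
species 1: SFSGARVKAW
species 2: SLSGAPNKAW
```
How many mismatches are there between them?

Comparing position by position, 3 residues differ: 2 (F/L), 6 (R/P), 7 (V/N).

3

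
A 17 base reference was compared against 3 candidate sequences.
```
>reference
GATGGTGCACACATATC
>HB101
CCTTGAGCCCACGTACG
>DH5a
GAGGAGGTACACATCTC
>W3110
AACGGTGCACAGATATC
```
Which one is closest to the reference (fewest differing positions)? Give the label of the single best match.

Hamming distances to reference — HB101: 8; DH5a: 5; W3110: 3.
Smallest is W3110 with 3 mismatches.

W3110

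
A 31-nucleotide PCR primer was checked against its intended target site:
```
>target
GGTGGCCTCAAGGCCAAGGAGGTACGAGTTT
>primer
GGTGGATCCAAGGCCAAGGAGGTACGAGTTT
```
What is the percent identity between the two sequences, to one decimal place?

90.3%

3 positions differ (6, 7, 8), so 28 of 31 match: 28/31 = 90.32%.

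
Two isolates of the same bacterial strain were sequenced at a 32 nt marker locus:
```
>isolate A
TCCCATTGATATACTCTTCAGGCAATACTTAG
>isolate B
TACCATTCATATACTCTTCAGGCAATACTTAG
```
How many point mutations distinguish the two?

Comparing position by position, 2 bases differ: 2 (C/A), 8 (G/C).

2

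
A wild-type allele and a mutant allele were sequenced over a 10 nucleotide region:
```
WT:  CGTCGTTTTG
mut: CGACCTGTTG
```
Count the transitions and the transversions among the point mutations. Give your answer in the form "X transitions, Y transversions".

Transitions (purine↔purine or pyrimidine↔pyrimidine): none.
Transversions (purine↔pyrimidine): 3 T→A, 5 G→C, 7 T→G.

0 transitions, 3 transversions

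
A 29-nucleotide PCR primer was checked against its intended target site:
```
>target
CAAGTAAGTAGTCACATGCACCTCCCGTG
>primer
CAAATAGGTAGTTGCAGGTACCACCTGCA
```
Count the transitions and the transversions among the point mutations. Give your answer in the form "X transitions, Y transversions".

Transitions (purine↔purine or pyrimidine↔pyrimidine): 4 G→A, 7 A→G, 13 C→T, 14 A→G, 19 C→T, 26 C→T, 28 T→C, 29 G→A.
Transversions (purine↔pyrimidine): 17 T→G, 23 T→A.

8 transitions, 2 transversions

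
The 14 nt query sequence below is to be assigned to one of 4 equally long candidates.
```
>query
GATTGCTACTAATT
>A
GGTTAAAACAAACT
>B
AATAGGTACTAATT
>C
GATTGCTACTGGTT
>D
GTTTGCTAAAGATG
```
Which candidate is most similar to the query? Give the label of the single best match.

C

Hamming distances to query — A: 6; B: 3; C: 2; D: 5.
Smallest is C with 2 mismatches.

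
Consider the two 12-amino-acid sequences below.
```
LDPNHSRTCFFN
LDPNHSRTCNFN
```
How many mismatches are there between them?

Comparing position by position, 1 position differs: 10 (F/N).

1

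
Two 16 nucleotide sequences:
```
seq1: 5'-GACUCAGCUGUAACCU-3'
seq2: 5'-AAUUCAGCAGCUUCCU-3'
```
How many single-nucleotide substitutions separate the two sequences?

6

Mismatches (1-based): position 1: G→A; position 3: C→U; position 9: U→A; position 11: U→C; position 12: A→U; position 13: A→U.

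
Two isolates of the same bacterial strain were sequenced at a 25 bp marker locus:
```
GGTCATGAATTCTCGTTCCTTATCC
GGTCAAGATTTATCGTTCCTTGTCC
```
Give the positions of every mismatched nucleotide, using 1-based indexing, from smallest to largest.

6, 9, 12, 22

Scanning 1-based: 6: T/A; 9: A/T; 12: C/A; 22: A/G.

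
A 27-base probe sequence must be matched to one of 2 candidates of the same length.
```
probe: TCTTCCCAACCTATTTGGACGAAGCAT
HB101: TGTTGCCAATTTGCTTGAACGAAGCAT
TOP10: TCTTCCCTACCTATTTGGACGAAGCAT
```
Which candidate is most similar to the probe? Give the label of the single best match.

HB101 differs at 7 sites; TOP10 differs at 1 site. The closest is TOP10.

TOP10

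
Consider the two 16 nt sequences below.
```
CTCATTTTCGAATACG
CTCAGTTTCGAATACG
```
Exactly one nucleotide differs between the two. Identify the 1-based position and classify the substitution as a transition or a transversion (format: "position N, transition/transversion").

position 5, transversion

The sequences differ only at position 5: T→G (pyrimidine→purine), a transversion.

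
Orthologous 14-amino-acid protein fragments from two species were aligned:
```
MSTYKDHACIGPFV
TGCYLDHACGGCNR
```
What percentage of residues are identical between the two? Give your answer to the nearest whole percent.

8 positions differ (1, 2, 3, 5, 10, 12, 13, 14), so 6 of 14 match: 6/14 = 42.86%.

43%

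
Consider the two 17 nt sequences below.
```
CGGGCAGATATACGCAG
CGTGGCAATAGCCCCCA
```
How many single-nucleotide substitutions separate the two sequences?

9

Comparing position by position, 9 sites differ: 3 (G/T), 5 (C/G), 6 (A/C), 7 (G/A), 11 (T/G), 12 (A/C), 14 (G/C), 16 (A/C), 17 (G/A).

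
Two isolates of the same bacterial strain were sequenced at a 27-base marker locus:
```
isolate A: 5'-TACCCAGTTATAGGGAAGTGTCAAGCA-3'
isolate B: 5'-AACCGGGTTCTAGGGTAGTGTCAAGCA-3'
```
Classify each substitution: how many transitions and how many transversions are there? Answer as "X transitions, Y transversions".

1 transition, 4 transversions

Transitions (purine↔purine or pyrimidine↔pyrimidine): 6 A→G.
Transversions (purine↔pyrimidine): 1 T→A, 5 C→G, 10 A→C, 16 A→T.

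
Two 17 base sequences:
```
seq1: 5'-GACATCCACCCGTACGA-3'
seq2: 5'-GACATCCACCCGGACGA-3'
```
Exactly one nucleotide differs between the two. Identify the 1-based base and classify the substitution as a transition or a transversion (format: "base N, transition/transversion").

base 13, transversion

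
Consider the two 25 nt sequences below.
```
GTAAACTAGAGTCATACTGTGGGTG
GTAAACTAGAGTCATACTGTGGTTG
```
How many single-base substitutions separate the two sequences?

1

Comparing position by position, 1 base differs: 23 (G/T).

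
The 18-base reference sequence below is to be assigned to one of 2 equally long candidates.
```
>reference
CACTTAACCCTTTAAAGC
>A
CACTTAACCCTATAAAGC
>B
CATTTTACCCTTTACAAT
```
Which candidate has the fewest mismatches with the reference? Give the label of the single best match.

Hamming distances to reference — A: 1; B: 5.
Smallest is A with 1 mismatch.

A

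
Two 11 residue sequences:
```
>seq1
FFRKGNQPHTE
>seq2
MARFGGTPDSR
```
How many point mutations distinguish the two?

Comparing position by position, 8 residues differ: 1 (F/M), 2 (F/A), 4 (K/F), 6 (N/G), 7 (Q/T), 9 (H/D), 10 (T/S), 11 (E/R).

8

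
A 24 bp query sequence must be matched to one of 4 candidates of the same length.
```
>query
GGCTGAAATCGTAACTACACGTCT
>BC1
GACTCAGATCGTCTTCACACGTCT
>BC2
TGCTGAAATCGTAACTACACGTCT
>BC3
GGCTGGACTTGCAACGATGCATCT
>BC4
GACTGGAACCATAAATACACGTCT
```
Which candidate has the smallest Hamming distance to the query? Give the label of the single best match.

BC2

BC1 differs at 7 bases; BC2 differs at 1 base; BC3 differs at 8 bases; BC4 differs at 5 bases. The closest is BC2.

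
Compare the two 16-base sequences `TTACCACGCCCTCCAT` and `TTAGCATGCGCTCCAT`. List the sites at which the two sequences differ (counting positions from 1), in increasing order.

4, 7, 10

Differences at site 4 (C→G), site 7 (C→T), site 10 (C→G).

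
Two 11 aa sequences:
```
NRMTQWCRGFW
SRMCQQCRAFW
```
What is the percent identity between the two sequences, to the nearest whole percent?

64%

4 positions differ (1, 4, 6, 9), so 7 of 11 match: 7/11 = 63.64%.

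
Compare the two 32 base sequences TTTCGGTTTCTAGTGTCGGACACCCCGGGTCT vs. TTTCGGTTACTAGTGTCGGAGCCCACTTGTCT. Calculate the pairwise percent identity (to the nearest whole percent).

81%

Mismatches at positions 9, 21, 22, 25, 27, 28 (1-based): 6 of 32.
Identical positions: 26/32 = 81.25% → 81%.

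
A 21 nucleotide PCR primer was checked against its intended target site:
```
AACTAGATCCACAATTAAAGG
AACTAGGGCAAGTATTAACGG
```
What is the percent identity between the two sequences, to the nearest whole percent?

71%

Mismatches at positions 7, 8, 10, 12, 13, 19 (1-based): 6 of 21.
Identical positions: 15/21 = 71.43% → 71%.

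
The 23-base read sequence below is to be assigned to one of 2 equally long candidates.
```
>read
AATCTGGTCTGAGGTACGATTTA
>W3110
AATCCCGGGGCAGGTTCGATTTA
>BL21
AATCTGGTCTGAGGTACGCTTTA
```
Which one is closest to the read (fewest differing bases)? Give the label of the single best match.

Hamming distances to read — W3110: 7; BL21: 1.
Smallest is BL21 with 1 mismatch.

BL21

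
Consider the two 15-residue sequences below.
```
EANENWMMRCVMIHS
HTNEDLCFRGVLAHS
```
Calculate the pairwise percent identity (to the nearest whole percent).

40%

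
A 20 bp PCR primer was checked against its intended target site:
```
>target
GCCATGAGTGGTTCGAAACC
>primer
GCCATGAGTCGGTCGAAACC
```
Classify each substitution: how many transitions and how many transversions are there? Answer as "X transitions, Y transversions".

Mismatches (1-based):
position 10: G→C (purine→pyrimidine, transversion)
position 12: T→G (pyrimidine→purine, transversion)

0 transitions, 2 transversions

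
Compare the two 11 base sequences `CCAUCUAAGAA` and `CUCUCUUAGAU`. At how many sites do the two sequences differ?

4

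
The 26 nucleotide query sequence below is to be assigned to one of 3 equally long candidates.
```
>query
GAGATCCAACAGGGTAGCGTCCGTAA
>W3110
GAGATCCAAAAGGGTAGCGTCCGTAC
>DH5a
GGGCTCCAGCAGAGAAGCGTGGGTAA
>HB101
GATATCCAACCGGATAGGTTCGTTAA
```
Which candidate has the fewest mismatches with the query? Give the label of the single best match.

W3110

Hamming distances to query — W3110: 2; DH5a: 7; HB101: 7.
Smallest is W3110 with 2 mismatches.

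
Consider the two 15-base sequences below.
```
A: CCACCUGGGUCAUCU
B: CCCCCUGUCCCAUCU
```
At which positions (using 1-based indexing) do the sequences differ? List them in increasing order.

Differences at position 3 (A→C), position 8 (G→U), position 9 (G→C), position 10 (U→C).

3, 8, 9, 10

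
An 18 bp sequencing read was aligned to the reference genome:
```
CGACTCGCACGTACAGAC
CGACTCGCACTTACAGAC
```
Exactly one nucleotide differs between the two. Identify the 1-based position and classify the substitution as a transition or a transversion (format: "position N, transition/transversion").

The sequences differ only at position 11: G→T (purine→pyrimidine), a transversion.

position 11, transversion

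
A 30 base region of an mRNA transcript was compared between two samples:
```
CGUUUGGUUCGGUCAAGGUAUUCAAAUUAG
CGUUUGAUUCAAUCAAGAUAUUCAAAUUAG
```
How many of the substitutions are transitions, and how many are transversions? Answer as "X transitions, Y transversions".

4 transitions, 0 transversions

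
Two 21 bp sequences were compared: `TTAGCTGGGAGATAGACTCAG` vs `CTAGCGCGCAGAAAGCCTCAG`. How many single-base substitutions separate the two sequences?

The sequences differ at positions 1, 6, 7, 9, 13, 16 (1-based) — 6 in total.

6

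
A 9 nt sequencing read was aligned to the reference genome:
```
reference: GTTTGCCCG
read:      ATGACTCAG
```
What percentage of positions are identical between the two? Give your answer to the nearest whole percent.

6 positions differ (1, 3, 4, 5, 6, 8), so 3 of 9 match: 3/9 = 33.33%.

33%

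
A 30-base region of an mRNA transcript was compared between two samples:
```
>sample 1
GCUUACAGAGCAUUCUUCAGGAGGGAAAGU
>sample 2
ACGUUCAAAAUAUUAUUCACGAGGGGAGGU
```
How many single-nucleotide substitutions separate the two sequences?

10

Comparing position by position, 10 sites differ: 1 (G/A), 3 (U/G), 5 (A/U), 8 (G/A), 10 (G/A), 11 (C/U), 15 (C/A), 20 (G/C), 26 (A/G), 28 (A/G).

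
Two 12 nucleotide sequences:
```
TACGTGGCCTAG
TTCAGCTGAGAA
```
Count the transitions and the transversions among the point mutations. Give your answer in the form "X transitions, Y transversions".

Transitions (purine↔purine or pyrimidine↔pyrimidine): 4 G→A, 12 G→A.
Transversions (purine↔pyrimidine): 2 A→T, 5 T→G, 6 G→C, 7 G→T, 8 C→G, 9 C→A, 10 T→G.

2 transitions, 7 transversions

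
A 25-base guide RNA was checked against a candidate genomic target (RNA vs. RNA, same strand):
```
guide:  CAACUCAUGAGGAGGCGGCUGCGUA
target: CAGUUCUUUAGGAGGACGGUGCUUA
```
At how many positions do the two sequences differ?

8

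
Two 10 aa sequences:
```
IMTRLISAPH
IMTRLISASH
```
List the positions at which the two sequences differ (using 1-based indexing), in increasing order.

9

Scanning 1-based: 9: P/S.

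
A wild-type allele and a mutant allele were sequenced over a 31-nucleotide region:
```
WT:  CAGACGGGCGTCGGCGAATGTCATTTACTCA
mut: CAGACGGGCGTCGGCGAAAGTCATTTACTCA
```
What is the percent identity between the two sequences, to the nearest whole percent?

97%

Mismatch at position 19 (1-based): 1 of 31.
Identical positions: 30/31 = 96.77% → 97%.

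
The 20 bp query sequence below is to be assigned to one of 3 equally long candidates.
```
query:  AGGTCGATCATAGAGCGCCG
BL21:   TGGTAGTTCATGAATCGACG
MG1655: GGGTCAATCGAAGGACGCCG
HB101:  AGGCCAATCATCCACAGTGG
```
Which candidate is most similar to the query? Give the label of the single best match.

MG1655

Hamming distances to query — BL21: 7; MG1655: 6; HB101: 8.
Smallest is MG1655 with 6 mismatches.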